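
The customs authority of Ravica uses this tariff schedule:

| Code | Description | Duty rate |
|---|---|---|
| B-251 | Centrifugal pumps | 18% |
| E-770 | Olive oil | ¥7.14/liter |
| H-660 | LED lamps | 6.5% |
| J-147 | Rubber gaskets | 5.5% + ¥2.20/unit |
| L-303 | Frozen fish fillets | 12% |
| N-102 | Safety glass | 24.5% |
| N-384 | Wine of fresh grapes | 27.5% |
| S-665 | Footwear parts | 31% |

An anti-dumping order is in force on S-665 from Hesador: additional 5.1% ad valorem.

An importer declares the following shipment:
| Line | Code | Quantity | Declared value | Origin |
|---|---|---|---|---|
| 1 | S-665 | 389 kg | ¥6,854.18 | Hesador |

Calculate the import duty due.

¥2,474.36

Line 1 (S-665, Hesador, 389 kg, ¥6,854.18):
Base rate for S-665 is 31%.
Additional duty on S-665 from Hesador: +5.1%. Applied ad valorem rate: 31% + 5.1% = 36.1%.
Duty = ¥6,854.18 × 36.1% = ¥2,474.36.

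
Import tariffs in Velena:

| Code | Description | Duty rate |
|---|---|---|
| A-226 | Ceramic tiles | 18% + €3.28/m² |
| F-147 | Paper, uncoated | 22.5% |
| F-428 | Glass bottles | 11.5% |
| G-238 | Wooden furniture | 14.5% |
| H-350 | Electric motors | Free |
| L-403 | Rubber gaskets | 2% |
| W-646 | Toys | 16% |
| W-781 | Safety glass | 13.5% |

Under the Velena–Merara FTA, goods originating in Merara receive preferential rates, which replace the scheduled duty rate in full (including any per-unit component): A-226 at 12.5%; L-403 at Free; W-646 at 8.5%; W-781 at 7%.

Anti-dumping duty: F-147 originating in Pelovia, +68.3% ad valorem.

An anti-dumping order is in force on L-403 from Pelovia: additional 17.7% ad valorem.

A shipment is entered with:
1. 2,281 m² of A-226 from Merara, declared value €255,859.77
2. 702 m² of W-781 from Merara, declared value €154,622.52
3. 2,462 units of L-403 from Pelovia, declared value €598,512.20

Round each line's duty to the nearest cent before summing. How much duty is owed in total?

€160,712.95

Line 1 (A-226, Merara, 2,281 m², €255,859.77):
Base rate for A-226 is 18% + €3.28/m².
Origin Merara qualifies under the Velena–Merara agreement and A-226 is covered: preferential rate 12.5% applies instead.
Duty = €255,859.77 × 12.5% = €31,982.47.
Line 2 (W-781, Merara, 702 m², €154,622.52):
Base rate for W-781 is 13.5%.
Origin Merara qualifies under the Velena–Merara agreement and W-781 is covered: preferential rate 7% applies instead.
Duty = €154,622.52 × 7% = €10,823.58.
Line 3 (L-403, Pelovia, 2,462 units, €598,512.20):
Base rate for L-403 is 2%.
L-403 has an FTA preferential rate, but origin Pelovia is not Merara; base rate stands.
Additional duty on L-403 from Pelovia: +17.7%. Applied ad valorem rate: 2% + 17.7% = 19.7%.
Duty = €598,512.20 × 19.7% = €117,906.90.
Total = €31,982.47 + €10,823.58 + €117,906.90 = €160,712.95.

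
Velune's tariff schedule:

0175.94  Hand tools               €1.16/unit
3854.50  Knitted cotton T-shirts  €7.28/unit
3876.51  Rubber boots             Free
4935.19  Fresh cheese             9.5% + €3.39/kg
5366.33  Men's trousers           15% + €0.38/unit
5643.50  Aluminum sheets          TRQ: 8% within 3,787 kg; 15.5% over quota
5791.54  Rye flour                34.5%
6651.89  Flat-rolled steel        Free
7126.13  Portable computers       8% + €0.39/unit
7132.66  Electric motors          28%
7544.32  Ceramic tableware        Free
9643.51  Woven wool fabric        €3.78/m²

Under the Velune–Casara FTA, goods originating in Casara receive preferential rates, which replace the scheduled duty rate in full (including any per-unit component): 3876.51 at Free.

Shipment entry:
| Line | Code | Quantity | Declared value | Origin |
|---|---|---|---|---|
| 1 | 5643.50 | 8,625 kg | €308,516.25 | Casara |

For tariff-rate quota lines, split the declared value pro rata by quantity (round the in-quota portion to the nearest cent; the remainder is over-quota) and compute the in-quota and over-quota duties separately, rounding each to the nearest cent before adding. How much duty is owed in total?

Line 1 (5643.50, Casara, 8,625 kg, €308,516.25):
Code 5643.50 is under a tariff-rate quota (threshold 3,787 kg). In-quota: 3,787 kg at 8%; over-quota: 4,838 kg at 15.5%.
Pro-rata value split: in-quota = €308,516.25 × 3,787/8,625 = €135,460.99; over-quota = €308,516.25 − €135,460.99 = €173,055.26.
In-quota duty = €135,460.99 × 8% = €10,836.88. Over-quota duty = €173,055.26 × 15.5% = €26,823.57.
Line duty = €10,836.88 + €26,823.57 = €37,660.45.

€37,660.45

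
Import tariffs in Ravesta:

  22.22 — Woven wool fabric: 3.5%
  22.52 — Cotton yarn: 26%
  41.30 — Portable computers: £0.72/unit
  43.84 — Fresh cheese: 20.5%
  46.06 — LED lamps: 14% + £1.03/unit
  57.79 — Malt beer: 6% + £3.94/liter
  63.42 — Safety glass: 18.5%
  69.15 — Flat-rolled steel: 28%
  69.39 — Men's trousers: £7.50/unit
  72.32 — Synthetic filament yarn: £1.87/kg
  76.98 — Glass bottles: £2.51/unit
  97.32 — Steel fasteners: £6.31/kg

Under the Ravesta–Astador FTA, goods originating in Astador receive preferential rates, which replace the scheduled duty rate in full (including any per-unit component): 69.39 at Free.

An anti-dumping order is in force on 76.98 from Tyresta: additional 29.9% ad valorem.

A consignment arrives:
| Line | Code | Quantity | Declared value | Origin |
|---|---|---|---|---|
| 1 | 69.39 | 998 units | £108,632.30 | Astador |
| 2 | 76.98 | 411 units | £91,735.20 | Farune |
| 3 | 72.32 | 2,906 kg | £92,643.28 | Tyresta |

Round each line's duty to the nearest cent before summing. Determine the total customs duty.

£6,465.83

Line 1 (69.39, Astador, 998 units, £108,632.30):
Base rate for 69.39 is £7.50/unit.
Origin Astador qualifies under the Ravesta–Astador agreement and 69.39 is covered: preferential rate Free applies instead.
Duty = £108,632.30 × 0% = £0.00.
Line 2 (76.98, Farune, 411 units, £91,735.20):
Base rate for 76.98 is £2.51/unit.
The additional-duty order on 76.98 targets Tyresta, not Farune; it does not apply.
Duty = 411 × £2.51 = £1,031.61.
Line 3 (72.32, Tyresta, 2,906 kg, £92,643.28):
Base rate for 72.32 is £1.87/kg.
Duty = 2,906 × £1.87 = £5,434.22.
Total = £0.00 + £1,031.61 + £5,434.22 = £6,465.83.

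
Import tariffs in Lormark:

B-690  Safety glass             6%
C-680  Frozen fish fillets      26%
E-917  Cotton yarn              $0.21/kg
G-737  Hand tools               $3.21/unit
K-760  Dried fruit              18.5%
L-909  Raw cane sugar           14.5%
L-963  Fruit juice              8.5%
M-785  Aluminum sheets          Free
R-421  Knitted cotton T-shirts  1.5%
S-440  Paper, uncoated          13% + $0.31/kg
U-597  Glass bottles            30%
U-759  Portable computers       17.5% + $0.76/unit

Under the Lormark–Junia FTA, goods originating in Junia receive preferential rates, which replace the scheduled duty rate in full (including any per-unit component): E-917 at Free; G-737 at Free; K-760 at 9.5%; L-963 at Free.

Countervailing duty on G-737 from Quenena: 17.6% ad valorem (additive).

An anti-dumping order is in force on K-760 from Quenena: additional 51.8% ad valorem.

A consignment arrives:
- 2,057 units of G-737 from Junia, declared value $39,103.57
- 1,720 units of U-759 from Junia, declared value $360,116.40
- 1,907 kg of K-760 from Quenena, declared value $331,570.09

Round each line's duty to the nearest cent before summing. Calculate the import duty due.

$297,421.34

Line 1 (G-737, Junia, 2,057 units, $39,103.57):
Base rate for G-737 is $3.21/unit.
Origin Junia qualifies under the Lormark–Junia agreement and G-737 is covered: preferential rate Free applies instead.
The additional-duty order on G-737 targets Quenena, not Junia; it does not apply.
Duty = $39,103.57 × 0% = $0.00.
Line 2 (U-759, Junia, 1,720 units, $360,116.40):
Base rate for U-759 is 17.5% + $0.76/unit.
Origin Junia is the FTA partner but U-759 is not on the preference list; base rate stands.
Duty = $360,116.40 × 17.5% + 1,720 × $0.76 = $64,327.57.
Line 3 (K-760, Quenena, 1,907 kg, $331,570.09):
Base rate for K-760 is 18.5%.
K-760 has an FTA preferential rate, but origin Quenena is not Junia; base rate stands.
Additional duty on K-760 from Quenena: +51.8%. Applied ad valorem rate: 18.5% + 51.8% = 70.3%.
Duty = $331,570.09 × 70.3% = $233,093.77.
Total = $0.00 + $64,327.57 + $233,093.77 = $297,421.34.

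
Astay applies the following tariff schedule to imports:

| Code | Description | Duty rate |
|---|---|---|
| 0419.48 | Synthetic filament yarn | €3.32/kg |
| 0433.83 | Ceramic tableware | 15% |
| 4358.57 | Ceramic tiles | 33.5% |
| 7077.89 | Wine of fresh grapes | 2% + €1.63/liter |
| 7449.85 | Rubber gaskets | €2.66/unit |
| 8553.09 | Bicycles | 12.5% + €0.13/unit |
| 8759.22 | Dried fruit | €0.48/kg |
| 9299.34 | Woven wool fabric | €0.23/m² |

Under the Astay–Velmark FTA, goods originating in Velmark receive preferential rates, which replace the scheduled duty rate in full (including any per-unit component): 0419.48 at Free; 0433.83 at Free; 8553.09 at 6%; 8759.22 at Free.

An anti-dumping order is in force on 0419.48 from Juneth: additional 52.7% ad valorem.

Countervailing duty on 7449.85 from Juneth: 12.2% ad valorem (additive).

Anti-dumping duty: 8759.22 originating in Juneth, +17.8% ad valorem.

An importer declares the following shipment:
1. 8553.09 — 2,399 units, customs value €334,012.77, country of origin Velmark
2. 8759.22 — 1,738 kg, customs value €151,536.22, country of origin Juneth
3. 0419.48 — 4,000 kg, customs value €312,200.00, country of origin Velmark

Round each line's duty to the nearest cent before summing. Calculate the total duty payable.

Line 1 (8553.09, Velmark, 2,399 units, €334,012.77):
Base rate for 8553.09 is 12.5% + €0.13/unit.
Origin Velmark qualifies under the Astay–Velmark agreement and 8553.09 is covered: preferential rate 6% applies instead.
Duty = €334,012.77 × 6% = €20,040.77.
Line 2 (8759.22, Juneth, 1,738 kg, €151,536.22):
Base rate for 8759.22 is €0.48/kg.
8759.22 has an FTA preferential rate, but origin Juneth is not Velmark; base rate stands.
Additional duty on 8759.22 from Juneth: +17.8% ad valorem. Applied ad valorem rate = 17.8%.
Duty = €151,536.22 × 17.8% + 1,738 × €0.48 = €27,807.69.
Line 3 (0419.48, Velmark, 4,000 kg, €312,200.00):
Base rate for 0419.48 is €3.32/kg.
Origin Velmark qualifies under the Astay–Velmark agreement and 0419.48 is covered: preferential rate Free applies instead.
The additional-duty order on 0419.48 targets Juneth, not Velmark; it does not apply.
Duty = €312,200.00 × 0% = €0.00.
Total = €20,040.77 + €27,807.69 + €0.00 = €47,848.46.

€47,848.46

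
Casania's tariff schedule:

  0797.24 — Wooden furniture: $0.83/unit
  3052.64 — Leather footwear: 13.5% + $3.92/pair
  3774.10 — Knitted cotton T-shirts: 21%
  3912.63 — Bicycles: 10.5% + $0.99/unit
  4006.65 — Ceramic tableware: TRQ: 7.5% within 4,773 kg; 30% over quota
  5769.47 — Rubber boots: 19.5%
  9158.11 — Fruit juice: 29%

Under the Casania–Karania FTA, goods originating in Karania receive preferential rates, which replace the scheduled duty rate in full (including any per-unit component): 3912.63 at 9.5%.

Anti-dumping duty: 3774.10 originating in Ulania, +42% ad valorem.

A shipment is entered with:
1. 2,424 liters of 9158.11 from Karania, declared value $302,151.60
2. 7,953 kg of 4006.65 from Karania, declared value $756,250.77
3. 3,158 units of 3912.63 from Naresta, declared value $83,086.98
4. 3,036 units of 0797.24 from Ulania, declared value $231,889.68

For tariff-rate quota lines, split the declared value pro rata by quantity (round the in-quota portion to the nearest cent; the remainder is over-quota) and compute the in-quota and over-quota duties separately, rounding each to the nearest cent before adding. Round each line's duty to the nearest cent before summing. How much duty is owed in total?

$226,750.09

Line 1 (9158.11, Karania, 2,424 liters, $302,151.60):
Base rate for 9158.11 is 29%.
Origin Karania is the FTA partner but 9158.11 is not on the preference list; base rate stands.
Duty = $302,151.60 × 29% = $87,623.96.
Line 2 (4006.65, Karania, 7,953 kg, $756,250.77):
Code 4006.65 is under a tariff-rate quota (threshold 4,773 kg). In-quota: 4,773 kg at 7.5%; over-quota: 3,180 kg at 30%.
Pro-rata value split: in-quota = $756,250.77 × 4,773/7,953 = $453,864.57; over-quota = $756,250.77 − $453,864.57 = $302,386.20.
In-quota duty = $453,864.57 × 7.5% = $34,039.84. Over-quota duty = $302,386.20 × 30% = $90,715.86.
Line duty = $34,039.84 + $90,715.86 = $124,755.70.
Line 3 (3912.63, Naresta, 3,158 units, $83,086.98):
Base rate for 3912.63 is 10.5% + $0.99/unit.
3912.63 has an FTA preferential rate, but origin Naresta is not Karania; base rate stands.
Duty = $83,086.98 × 10.5% + 3,158 × $0.99 = $11,850.55.
Line 4 (0797.24, Ulania, 3,036 units, $231,889.68):
Base rate for 0797.24 is $0.83/unit.
Duty = 3,036 × $0.83 = $2,519.88.
Total = $87,623.96 + $124,755.70 + $11,850.55 + $2,519.88 = $226,750.09.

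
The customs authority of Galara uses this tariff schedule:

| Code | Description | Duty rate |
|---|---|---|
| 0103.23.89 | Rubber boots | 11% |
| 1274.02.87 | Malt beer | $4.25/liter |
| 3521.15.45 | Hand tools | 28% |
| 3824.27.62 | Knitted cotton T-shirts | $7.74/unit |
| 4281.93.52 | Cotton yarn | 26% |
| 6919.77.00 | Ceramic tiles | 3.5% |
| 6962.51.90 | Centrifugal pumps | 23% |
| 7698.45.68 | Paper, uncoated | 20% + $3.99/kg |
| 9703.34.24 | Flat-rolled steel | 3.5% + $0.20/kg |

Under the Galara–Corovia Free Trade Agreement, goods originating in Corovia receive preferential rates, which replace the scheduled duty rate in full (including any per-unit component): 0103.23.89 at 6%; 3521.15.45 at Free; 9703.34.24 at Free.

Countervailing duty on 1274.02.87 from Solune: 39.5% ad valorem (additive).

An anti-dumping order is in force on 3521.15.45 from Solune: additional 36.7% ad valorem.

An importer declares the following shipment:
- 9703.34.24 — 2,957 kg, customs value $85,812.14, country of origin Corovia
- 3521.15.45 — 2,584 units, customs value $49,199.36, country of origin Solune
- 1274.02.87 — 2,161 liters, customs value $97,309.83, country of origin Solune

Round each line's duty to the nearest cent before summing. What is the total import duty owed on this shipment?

$79,453.62

Line 1 (9703.34.24, Corovia, 2,957 kg, $85,812.14):
Base rate for 9703.34.24 is 3.5% + $0.20/kg.
Origin Corovia qualifies under the Galara–Corovia agreement and 9703.34.24 is covered: preferential rate Free applies instead.
Duty = $85,812.14 × 0% = $0.00.
Line 2 (3521.15.45, Solune, 2,584 units, $49,199.36):
Base rate for 3521.15.45 is 28%.
3521.15.45 has an FTA preferential rate, but origin Solune is not Corovia; base rate stands.
Additional duty on 3521.15.45 from Solune: +36.7%. Applied ad valorem rate: 28% + 36.7% = 64.7%.
Duty = $49,199.36 × 64.7% = $31,831.99.
Line 3 (1274.02.87, Solune, 2,161 liters, $97,309.83):
Base rate for 1274.02.87 is $4.25/liter.
Additional duty on 1274.02.87 from Solune: +39.5% ad valorem. Applied ad valorem rate = 39.5%.
Duty = $97,309.83 × 39.5% + 2,161 × $4.25 = $47,621.63.
Total = $0.00 + $31,831.99 + $47,621.63 = $79,453.62.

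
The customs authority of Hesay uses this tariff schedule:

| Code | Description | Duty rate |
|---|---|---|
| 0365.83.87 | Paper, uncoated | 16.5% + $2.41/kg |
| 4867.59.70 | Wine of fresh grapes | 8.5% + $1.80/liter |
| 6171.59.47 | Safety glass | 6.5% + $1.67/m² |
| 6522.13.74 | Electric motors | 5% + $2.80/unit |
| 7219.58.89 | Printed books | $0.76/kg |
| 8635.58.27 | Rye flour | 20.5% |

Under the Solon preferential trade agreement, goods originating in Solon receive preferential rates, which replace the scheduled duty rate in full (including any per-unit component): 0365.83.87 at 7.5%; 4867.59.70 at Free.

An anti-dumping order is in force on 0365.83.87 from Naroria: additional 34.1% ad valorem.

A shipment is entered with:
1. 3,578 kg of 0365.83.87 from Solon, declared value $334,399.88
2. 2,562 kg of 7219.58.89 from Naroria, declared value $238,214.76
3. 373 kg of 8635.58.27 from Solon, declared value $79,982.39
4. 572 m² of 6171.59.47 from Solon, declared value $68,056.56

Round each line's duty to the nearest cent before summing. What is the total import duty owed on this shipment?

Line 1 (0365.83.87, Solon, 3,578 kg, $334,399.88):
Base rate for 0365.83.87 is 16.5% + $2.41/kg.
Origin Solon qualifies under the Hesay–Solon agreement and 0365.83.87 is covered: preferential rate 7.5% applies instead.
The additional-duty order on 0365.83.87 targets Naroria, not Solon; it does not apply.
Duty = $334,399.88 × 7.5% = $25,079.99.
Line 2 (7219.58.89, Naroria, 2,562 kg, $238,214.76):
Base rate for 7219.58.89 is $0.76/kg.
Duty = 2,562 × $0.76 = $1,947.12.
Line 3 (8635.58.27, Solon, 373 kg, $79,982.39):
Base rate for 8635.58.27 is 20.5%.
Origin Solon is the FTA partner but 8635.58.27 is not on the preference list; base rate stands.
Duty = $79,982.39 × 20.5% = $16,396.39.
Line 4 (6171.59.47, Solon, 572 m², $68,056.56):
Base rate for 6171.59.47 is 6.5% + $1.67/m².
Origin Solon is the FTA partner but 6171.59.47 is not on the preference list; base rate stands.
Duty = $68,056.56 × 6.5% + 572 × $1.67 = $5,378.92.
Total = $25,079.99 + $1,947.12 + $16,396.39 + $5,378.92 = $48,802.42.

$48,802.42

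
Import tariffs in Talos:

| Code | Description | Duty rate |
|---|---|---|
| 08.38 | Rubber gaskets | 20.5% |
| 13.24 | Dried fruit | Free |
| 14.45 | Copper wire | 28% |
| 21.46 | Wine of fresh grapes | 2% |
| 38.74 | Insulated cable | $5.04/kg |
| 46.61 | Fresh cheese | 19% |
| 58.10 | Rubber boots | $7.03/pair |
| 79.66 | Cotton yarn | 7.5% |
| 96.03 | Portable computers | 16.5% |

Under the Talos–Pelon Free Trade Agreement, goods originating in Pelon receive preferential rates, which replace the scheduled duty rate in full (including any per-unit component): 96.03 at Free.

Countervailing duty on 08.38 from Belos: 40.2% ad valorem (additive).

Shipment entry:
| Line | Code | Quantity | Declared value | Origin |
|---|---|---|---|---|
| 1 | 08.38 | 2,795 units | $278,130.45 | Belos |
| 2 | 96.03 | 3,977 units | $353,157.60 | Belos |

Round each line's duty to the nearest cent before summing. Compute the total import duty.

Line 1 (08.38, Belos, 2,795 units, $278,130.45):
Base rate for 08.38 is 20.5%.
Additional duty on 08.38 from Belos: +40.2%. Applied ad valorem rate: 20.5% + 40.2% = 60.7%.
Duty = $278,130.45 × 60.7% = $168,825.18.
Line 2 (96.03, Belos, 3,977 units, $353,157.60):
Base rate for 96.03 is 16.5%.
96.03 has an FTA preferential rate, but origin Belos is not Pelon; base rate stands.
Duty = $353,157.60 × 16.5% = $58,271.00.
Total = $168,825.18 + $58,271.00 = $227,096.18.

$227,096.18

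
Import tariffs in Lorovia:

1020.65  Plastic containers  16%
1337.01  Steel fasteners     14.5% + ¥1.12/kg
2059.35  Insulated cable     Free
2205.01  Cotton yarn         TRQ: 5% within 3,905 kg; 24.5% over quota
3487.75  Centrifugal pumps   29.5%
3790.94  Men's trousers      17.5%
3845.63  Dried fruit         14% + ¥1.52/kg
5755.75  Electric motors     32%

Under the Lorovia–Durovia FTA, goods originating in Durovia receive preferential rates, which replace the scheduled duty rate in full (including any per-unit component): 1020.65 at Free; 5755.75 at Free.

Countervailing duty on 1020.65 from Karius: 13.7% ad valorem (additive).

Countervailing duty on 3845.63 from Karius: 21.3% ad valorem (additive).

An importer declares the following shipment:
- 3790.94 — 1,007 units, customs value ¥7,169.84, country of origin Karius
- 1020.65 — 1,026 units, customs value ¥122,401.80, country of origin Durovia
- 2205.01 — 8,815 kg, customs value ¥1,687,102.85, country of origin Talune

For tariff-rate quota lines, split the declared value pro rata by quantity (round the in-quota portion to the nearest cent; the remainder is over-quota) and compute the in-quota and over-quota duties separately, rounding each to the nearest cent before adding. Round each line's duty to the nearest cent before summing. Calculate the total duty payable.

Line 1 (3790.94, Karius, 1,007 units, ¥7,169.84):
Base rate for 3790.94 is 17.5%.
Duty = ¥7,169.84 × 17.5% = ¥1,254.72.
Line 2 (1020.65, Durovia, 1,026 units, ¥122,401.80):
Base rate for 1020.65 is 16%.
Origin Durovia qualifies under the Lorovia–Durovia agreement and 1020.65 is covered: preferential rate Free applies instead.
The additional-duty order on 1020.65 targets Karius, not Durovia; it does not apply.
Duty = ¥122,401.80 × 0% = ¥0.00.
Line 3 (2205.01, Talune, 8,815 kg, ¥1,687,102.85):
Code 2205.01 is under a tariff-rate quota (threshold 3,905 kg). In-quota: 3,905 kg at 5%; over-quota: 4,910 kg at 24.5%.
Pro-rata value split: in-quota = ¥1,687,102.85 × 3,905/8,815 = ¥747,377.95; over-quota = ¥1,687,102.85 − ¥747,377.95 = ¥939,724.90.
In-quota duty = ¥747,377.95 × 5% = ¥37,368.90. Over-quota duty = ¥939,724.90 × 24.5% = ¥230,232.60.
Line duty = ¥37,368.90 + ¥230,232.60 = ¥267,601.50.
Total = ¥1,254.72 + ¥0.00 + ¥267,601.50 = ¥268,856.22.

¥268,856.22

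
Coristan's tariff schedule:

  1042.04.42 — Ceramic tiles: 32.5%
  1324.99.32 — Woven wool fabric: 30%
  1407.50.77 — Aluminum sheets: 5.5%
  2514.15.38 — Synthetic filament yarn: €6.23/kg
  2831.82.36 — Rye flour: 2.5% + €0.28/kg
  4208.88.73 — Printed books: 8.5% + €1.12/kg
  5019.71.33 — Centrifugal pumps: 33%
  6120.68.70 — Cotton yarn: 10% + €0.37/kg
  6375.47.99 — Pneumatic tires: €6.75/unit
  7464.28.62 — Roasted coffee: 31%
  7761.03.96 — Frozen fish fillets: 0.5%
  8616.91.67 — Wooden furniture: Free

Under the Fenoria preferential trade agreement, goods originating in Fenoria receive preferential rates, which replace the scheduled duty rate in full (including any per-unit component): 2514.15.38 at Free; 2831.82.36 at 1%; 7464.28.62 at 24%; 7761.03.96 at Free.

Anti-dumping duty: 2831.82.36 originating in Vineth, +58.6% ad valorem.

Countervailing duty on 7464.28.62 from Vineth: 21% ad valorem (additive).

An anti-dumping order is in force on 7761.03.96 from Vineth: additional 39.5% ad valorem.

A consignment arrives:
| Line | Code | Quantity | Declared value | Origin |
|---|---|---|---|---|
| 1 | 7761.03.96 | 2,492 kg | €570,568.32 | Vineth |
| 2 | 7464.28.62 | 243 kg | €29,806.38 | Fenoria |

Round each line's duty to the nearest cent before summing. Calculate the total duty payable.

€235,380.86

Line 1 (7761.03.96, Vineth, 2,492 kg, €570,568.32):
Base rate for 7761.03.96 is 0.5%.
7761.03.96 has an FTA preferential rate, but origin Vineth is not Fenoria; base rate stands.
Additional duty on 7761.03.96 from Vineth: +39.5%. Applied ad valorem rate: 0.5% + 39.5% = 40%.
Duty = €570,568.32 × 40% = €228,227.33.
Line 2 (7464.28.62, Fenoria, 243 kg, €29,806.38):
Base rate for 7464.28.62 is 31%.
Origin Fenoria qualifies under the Coristan–Fenoria agreement and 7464.28.62 is covered: preferential rate 24% applies instead.
The additional-duty order on 7464.28.62 targets Vineth, not Fenoria; it does not apply.
Duty = €29,806.38 × 24% = €7,153.53.
Total = €228,227.33 + €7,153.53 = €235,380.86.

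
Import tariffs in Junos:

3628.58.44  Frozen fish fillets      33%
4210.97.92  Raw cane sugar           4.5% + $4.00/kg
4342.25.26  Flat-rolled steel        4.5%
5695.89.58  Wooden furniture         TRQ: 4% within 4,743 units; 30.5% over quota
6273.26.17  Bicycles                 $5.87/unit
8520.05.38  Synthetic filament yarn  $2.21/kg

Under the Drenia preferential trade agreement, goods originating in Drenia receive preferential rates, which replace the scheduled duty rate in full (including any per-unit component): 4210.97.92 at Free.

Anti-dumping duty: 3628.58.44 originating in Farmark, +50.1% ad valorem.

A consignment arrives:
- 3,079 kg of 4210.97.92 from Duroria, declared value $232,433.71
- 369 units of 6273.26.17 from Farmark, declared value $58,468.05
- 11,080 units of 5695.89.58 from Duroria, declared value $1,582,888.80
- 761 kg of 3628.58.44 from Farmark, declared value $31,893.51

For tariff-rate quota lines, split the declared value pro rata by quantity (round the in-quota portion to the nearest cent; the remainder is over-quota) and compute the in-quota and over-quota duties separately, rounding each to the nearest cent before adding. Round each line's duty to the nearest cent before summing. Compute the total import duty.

$354,666.13

Line 1 (4210.97.92, Duroria, 3,079 kg, $232,433.71):
Base rate for 4210.97.92 is 4.5% + $4.00/kg.
4210.97.92 has an FTA preferential rate, but origin Duroria is not Drenia; base rate stands.
Duty = $232,433.71 × 4.5% + 3,079 × $4.00 = $22,775.52.
Line 2 (6273.26.17, Farmark, 369 units, $58,468.05):
Base rate for 6273.26.17 is $5.87/unit.
Duty = 369 × $5.87 = $2,166.03.
Line 3 (5695.89.58, Duroria, 11,080 units, $1,582,888.80):
Code 5695.89.58 is under a tariff-rate quota (threshold 4,743 units). In-quota: 4,743 units at 4%; over-quota: 6,337 units at 30.5%.
Pro-rata value split: in-quota = $1,582,888.80 × 4,743/11,080 = $677,584.98; over-quota = $1,582,888.80 − $677,584.98 = $905,303.82.
In-quota duty = $677,584.98 × 4% = $27,103.40. Over-quota duty = $905,303.82 × 30.5% = $276,117.67.
Line duty = $27,103.40 + $276,117.67 = $303,221.07.
Line 4 (3628.58.44, Farmark, 761 kg, $31,893.51):
Base rate for 3628.58.44 is 33%.
Additional duty on 3628.58.44 from Farmark: +50.1%. Applied ad valorem rate: 33% + 50.1% = 83.1%.
Duty = $31,893.51 × 83.1% = $26,503.51.
Total = $22,775.52 + $2,166.03 + $303,221.07 + $26,503.51 = $354,666.13.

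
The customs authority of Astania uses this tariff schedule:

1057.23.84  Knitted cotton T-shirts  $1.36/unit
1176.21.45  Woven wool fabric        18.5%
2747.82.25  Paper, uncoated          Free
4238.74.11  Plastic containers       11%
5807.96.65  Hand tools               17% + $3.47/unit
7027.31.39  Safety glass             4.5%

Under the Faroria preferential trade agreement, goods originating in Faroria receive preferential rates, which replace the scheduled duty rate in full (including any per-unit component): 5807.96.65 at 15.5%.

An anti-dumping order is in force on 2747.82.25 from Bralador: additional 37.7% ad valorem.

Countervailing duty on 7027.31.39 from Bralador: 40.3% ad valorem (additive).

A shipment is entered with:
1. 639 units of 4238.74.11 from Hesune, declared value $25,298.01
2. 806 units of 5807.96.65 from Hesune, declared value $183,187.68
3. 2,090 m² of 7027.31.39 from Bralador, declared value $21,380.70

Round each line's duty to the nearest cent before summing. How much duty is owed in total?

$46,300.06

Line 1 (4238.74.11, Hesune, 639 units, $25,298.01):
Base rate for 4238.74.11 is 11%.
Duty = $25,298.01 × 11% = $2,782.78.
Line 2 (5807.96.65, Hesune, 806 units, $183,187.68):
Base rate for 5807.96.65 is 17% + $3.47/unit.
5807.96.65 has an FTA preferential rate, but origin Hesune is not Faroria; base rate stands.
Duty = $183,187.68 × 17% + 806 × $3.47 = $33,938.73.
Line 3 (7027.31.39, Bralador, 2,090 m², $21,380.70):
Base rate for 7027.31.39 is 4.5%.
Additional duty on 7027.31.39 from Bralador: +40.3%. Applied ad valorem rate: 4.5% + 40.3% = 44.8%.
Duty = $21,380.70 × 44.8% = $9,578.55.
Total = $2,782.78 + $33,938.73 + $9,578.55 = $46,300.06.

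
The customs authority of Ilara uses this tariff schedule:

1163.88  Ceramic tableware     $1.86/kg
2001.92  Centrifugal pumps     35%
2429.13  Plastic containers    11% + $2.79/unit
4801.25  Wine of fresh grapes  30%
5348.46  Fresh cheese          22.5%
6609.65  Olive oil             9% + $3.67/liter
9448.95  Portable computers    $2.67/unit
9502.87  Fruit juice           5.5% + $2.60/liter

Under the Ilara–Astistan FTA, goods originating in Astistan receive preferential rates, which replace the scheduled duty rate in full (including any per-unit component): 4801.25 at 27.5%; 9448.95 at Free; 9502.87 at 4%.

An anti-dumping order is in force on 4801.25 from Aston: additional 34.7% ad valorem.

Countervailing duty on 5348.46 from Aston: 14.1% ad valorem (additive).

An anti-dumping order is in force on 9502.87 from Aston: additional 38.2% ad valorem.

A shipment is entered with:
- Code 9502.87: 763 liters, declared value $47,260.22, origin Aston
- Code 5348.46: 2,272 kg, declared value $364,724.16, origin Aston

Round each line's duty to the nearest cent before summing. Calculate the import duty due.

$156,125.56

Line 1 (9502.87, Aston, 763 liters, $47,260.22):
Base rate for 9502.87 is 5.5% + $2.60/liter.
9502.87 has an FTA preferential rate, but origin Aston is not Astistan; base rate stands.
Additional duty on 9502.87 from Aston: +38.2%. Applied ad valorem rate: 5.5% + 38.2% = 43.7%.
Duty = $47,260.22 × 43.7% + 763 × $2.60 = $22,636.52.
Line 2 (5348.46, Aston, 2,272 kg, $364,724.16):
Base rate for 5348.46 is 22.5%.
Additional duty on 5348.46 from Aston: +14.1%. Applied ad valorem rate: 22.5% + 14.1% = 36.6%.
Duty = $364,724.16 × 36.6% = $133,489.04.
Total = $22,636.52 + $133,489.04 = $156,125.56.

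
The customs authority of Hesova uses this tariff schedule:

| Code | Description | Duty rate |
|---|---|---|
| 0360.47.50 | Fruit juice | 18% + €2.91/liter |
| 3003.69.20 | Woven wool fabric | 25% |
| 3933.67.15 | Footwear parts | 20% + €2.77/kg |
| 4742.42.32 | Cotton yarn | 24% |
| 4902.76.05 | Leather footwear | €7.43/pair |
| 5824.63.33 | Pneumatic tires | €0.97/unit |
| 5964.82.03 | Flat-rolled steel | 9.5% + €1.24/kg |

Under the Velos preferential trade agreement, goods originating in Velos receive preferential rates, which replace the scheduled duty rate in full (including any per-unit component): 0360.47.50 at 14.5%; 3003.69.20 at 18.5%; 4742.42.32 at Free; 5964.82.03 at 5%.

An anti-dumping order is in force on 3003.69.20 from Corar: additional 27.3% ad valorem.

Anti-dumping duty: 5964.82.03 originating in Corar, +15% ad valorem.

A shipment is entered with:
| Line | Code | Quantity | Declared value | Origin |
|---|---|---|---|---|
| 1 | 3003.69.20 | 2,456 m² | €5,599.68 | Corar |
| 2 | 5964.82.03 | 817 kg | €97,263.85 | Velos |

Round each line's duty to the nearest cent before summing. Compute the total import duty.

€7,791.82

Line 1 (3003.69.20, Corar, 2,456 m², €5,599.68):
Base rate for 3003.69.20 is 25%.
3003.69.20 has an FTA preferential rate, but origin Corar is not Velos; base rate stands.
Additional duty on 3003.69.20 from Corar: +27.3%. Applied ad valorem rate: 25% + 27.3% = 52.3%.
Duty = €5,599.68 × 52.3% = €2,928.63.
Line 2 (5964.82.03, Velos, 817 kg, €97,263.85):
Base rate for 5964.82.03 is 9.5% + €1.24/kg.
Origin Velos qualifies under the Hesova–Velos agreement and 5964.82.03 is covered: preferential rate 5% applies instead.
The additional-duty order on 5964.82.03 targets Corar, not Velos; it does not apply.
Duty = €97,263.85 × 5% = €4,863.19.
Total = €2,928.63 + €4,863.19 = €7,791.82.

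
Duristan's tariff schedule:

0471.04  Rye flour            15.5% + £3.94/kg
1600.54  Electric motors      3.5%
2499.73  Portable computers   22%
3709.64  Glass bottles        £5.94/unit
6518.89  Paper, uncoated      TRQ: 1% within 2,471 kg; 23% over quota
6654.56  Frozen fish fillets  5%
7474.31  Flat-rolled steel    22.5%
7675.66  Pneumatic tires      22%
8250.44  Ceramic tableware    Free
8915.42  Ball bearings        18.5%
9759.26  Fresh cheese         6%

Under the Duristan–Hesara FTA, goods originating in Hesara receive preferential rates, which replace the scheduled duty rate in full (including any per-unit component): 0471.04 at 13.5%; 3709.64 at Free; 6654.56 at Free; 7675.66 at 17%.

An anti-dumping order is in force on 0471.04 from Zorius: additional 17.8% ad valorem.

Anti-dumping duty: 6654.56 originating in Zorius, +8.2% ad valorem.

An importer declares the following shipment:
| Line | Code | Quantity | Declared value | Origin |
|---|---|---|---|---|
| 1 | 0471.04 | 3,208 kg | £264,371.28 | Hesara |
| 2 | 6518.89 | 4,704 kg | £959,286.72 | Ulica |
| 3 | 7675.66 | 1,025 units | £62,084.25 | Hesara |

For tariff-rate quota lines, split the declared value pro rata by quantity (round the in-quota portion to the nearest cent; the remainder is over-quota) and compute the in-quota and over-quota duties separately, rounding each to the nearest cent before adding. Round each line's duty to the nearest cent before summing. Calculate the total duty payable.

Line 1 (0471.04, Hesara, 3,208 kg, £264,371.28):
Base rate for 0471.04 is 15.5% + £3.94/kg.
Origin Hesara qualifies under the Duristan–Hesara agreement and 0471.04 is covered: preferential rate 13.5% applies instead.
The additional-duty order on 0471.04 targets Zorius, not Hesara; it does not apply.
Duty = £264,371.28 × 13.5% = £35,690.12.
Line 2 (6518.89, Ulica, 4,704 kg, £959,286.72):
Code 6518.89 is under a tariff-rate quota (threshold 2,471 kg). In-quota: 2,471 kg at 1%; over-quota: 2,233 kg at 23%.
Pro-rata value split: in-quota = £959,286.72 × 2,471/4,704 = £503,911.03; over-quota = £959,286.72 − £503,911.03 = £455,375.69.
In-quota duty = £503,911.03 × 1% = £5,039.11. Over-quota duty = £455,375.69 × 23% = £104,736.41.
Line duty = £5,039.11 + £104,736.41 = £109,775.52.
Line 3 (7675.66, Hesara, 1,025 units, £62,084.25):
Base rate for 7675.66 is 22%.
Origin Hesara qualifies under the Duristan–Hesara agreement and 7675.66 is covered: preferential rate 17% applies instead.
Duty = £62,084.25 × 17% = £10,554.32.
Total = £35,690.12 + £109,775.52 + £10,554.32 = £156,019.96.

£156,019.96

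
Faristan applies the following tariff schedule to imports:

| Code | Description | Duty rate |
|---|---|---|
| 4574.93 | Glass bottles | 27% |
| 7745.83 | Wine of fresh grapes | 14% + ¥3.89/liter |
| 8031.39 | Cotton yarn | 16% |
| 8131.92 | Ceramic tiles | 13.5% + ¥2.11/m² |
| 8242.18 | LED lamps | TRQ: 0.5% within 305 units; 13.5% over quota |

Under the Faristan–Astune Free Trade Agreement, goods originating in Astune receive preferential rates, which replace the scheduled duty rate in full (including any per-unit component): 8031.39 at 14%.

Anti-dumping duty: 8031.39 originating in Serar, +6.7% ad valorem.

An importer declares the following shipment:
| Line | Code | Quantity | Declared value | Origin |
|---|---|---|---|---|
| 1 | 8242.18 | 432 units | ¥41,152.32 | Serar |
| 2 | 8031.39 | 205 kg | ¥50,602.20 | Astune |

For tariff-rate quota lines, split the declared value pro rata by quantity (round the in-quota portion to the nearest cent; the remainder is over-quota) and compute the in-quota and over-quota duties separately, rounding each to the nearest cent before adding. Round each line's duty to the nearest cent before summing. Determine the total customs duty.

Line 1 (8242.18, Serar, 432 units, ¥41,152.32):
Code 8242.18 is under a tariff-rate quota (threshold 305 units). In-quota: 305 units at 0.5%; over-quota: 127 units at 13.5%.
Pro-rata value split: in-quota = ¥41,152.32 × 305/432 = ¥29,054.30; over-quota = ¥41,152.32 − ¥29,054.30 = ¥12,098.02.
In-quota duty = ¥29,054.30 × 0.5% = ¥145.27. Over-quota duty = ¥12,098.02 × 13.5% = ¥1,633.23.
Line duty = ¥145.27 + ¥1,633.23 = ¥1,778.50.
Line 2 (8031.39, Astune, 205 kg, ¥50,602.20):
Base rate for 8031.39 is 16%.
Origin Astune qualifies under the Faristan–Astune agreement and 8031.39 is covered: preferential rate 14% applies instead.
The additional-duty order on 8031.39 targets Serar, not Astune; it does not apply.
Duty = ¥50,602.20 × 14% = ¥7,084.31.
Total = ¥1,778.50 + ¥7,084.31 = ¥8,862.81.

¥8,862.81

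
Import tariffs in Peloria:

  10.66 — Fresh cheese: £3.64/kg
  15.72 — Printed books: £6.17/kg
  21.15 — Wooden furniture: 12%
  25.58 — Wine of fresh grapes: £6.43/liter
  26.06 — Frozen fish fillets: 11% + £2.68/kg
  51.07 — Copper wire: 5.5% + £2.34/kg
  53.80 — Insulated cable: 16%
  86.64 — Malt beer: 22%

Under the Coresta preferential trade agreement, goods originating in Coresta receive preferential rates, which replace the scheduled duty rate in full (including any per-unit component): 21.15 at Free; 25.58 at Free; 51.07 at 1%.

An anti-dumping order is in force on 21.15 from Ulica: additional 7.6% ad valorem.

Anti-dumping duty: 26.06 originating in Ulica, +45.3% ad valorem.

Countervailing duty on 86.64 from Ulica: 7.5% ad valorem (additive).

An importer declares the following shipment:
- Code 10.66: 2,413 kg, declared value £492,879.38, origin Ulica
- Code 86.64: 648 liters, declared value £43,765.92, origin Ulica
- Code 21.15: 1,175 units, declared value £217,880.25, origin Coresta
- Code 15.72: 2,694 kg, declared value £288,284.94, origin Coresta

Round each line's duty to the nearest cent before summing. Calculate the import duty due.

Line 1 (10.66, Ulica, 2,413 kg, £492,879.38):
Base rate for 10.66 is £3.64/kg.
Duty = 2,413 × £3.64 = £8,783.32.
Line 2 (86.64, Ulica, 648 liters, £43,765.92):
Base rate for 86.64 is 22%.
Additional duty on 86.64 from Ulica: +7.5%. Applied ad valorem rate: 22% + 7.5% = 29.5%.
Duty = £43,765.92 × 29.5% = £12,910.95.
Line 3 (21.15, Coresta, 1,175 units, £217,880.25):
Base rate for 21.15 is 12%.
Origin Coresta qualifies under the Peloria–Coresta agreement and 21.15 is covered: preferential rate Free applies instead.
The additional-duty order on 21.15 targets Ulica, not Coresta; it does not apply.
Duty = £217,880.25 × 0% = £0.00.
Line 4 (15.72, Coresta, 2,694 kg, £288,284.94):
Base rate for 15.72 is £6.17/kg.
Origin Coresta is the FTA partner but 15.72 is not on the preference list; base rate stands.
Duty = 2,694 × £6.17 = £16,621.98.
Total = £8,783.32 + £12,910.95 + £0.00 + £16,621.98 = £38,316.25.

£38,316.25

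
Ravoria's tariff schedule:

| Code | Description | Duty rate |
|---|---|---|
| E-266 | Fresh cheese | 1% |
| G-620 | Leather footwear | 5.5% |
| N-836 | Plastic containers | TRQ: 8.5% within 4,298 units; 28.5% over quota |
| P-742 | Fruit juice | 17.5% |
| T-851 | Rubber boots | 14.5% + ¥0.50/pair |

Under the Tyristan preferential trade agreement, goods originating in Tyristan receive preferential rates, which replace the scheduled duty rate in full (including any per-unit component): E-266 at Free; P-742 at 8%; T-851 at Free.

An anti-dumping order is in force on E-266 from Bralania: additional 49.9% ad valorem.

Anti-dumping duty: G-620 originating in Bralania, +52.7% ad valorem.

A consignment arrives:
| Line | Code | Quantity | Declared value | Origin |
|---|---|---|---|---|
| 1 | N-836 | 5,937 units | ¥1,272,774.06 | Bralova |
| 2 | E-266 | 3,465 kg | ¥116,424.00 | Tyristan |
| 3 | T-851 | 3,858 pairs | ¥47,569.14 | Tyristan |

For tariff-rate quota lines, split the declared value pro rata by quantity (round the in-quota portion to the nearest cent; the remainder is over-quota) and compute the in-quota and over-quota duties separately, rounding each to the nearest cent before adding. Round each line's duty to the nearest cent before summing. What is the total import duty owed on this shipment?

Line 1 (N-836, Bralova, 5,937 units, ¥1,272,774.06):
Code N-836 is under a tariff-rate quota (threshold 4,298 units). In-quota: 4,298 units at 8.5%; over-quota: 1,639 units at 28.5%.
Pro-rata value split: in-quota = ¥1,272,774.06 × 4,298/5,937 = ¥921,405.24; over-quota = ¥1,272,774.06 − ¥921,405.24 = ¥351,368.82.
In-quota duty = ¥921,405.24 × 8.5% = ¥78,319.45. Over-quota duty = ¥351,368.82 × 28.5% = ¥100,140.11.
Line duty = ¥78,319.45 + ¥100,140.11 = ¥178,459.56.
Line 2 (E-266, Tyristan, 3,465 kg, ¥116,424.00):
Base rate for E-266 is 1%.
Origin Tyristan qualifies under the Ravoria–Tyristan agreement and E-266 is covered: preferential rate Free applies instead.
The additional-duty order on E-266 targets Bralania, not Tyristan; it does not apply.
Duty = ¥116,424.00 × 0% = ¥0.00.
Line 3 (T-851, Tyristan, 3,858 pairs, ¥47,569.14):
Base rate for T-851 is 14.5% + ¥0.50/pair.
Origin Tyristan qualifies under the Ravoria–Tyristan agreement and T-851 is covered: preferential rate Free applies instead.
Duty = ¥47,569.14 × 0% = ¥0.00.
Total = ¥178,459.56 + ¥0.00 + ¥0.00 = ¥178,459.56.

¥178,459.56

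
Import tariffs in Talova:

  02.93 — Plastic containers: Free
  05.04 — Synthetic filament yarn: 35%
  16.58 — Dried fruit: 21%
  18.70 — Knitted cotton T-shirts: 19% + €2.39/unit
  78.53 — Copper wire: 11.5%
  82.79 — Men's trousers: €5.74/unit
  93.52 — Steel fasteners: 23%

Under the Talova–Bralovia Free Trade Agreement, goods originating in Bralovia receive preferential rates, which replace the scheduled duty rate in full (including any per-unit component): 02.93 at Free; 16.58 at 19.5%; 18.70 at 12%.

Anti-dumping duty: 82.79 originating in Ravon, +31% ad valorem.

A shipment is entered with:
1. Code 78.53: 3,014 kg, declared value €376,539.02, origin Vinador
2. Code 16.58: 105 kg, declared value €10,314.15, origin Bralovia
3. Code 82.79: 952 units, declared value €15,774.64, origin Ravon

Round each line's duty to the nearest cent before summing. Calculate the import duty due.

€55,667.87

Line 1 (78.53, Vinador, 3,014 kg, €376,539.02):
Base rate for 78.53 is 11.5%.
Duty = €376,539.02 × 11.5% = €43,301.99.
Line 2 (16.58, Bralovia, 105 kg, €10,314.15):
Base rate for 16.58 is 21%.
Origin Bralovia qualifies under the Talova–Bralovia agreement and 16.58 is covered: preferential rate 19.5% applies instead.
Duty = €10,314.15 × 19.5% = €2,011.26.
Line 3 (82.79, Ravon, 952 units, €15,774.64):
Base rate for 82.79 is €5.74/unit.
Additional duty on 82.79 from Ravon: +31% ad valorem. Applied ad valorem rate = 31%.
Duty = €15,774.64 × 31% + 952 × €5.74 = €10,354.62.
Total = €43,301.99 + €2,011.26 + €10,354.62 = €55,667.87.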